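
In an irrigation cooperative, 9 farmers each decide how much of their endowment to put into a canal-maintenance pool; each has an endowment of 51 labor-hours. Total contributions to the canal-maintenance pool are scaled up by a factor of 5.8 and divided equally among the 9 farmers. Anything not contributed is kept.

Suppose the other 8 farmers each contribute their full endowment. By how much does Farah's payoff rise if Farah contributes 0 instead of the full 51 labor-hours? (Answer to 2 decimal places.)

18.13 labor-hours

Switching from a contribution of 51 to 0 lets Farah keep an extra 51 labor-hours, but lowers the canal-maintenance pool by 51, which costs Farah their own share of that drop: 5.8/9 × 51 = 32.87.
Net gain = 51 − 32.87 = 18.13. The private return per contributed unit (0.6444) is below 1, so free-riding is indeed the best response regardless of what the others do.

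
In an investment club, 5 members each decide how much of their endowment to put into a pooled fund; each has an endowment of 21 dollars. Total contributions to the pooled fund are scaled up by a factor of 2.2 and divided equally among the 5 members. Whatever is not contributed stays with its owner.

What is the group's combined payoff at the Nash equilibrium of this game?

105.00 dollars

Each contributed unit returns 2.2/5 = 0.4400 to its contributor — below 1 — so contributing 0 is dominant for every player. At the Nash equilibrium everyone keeps their 21, and the group total is 5 × 21 = 105.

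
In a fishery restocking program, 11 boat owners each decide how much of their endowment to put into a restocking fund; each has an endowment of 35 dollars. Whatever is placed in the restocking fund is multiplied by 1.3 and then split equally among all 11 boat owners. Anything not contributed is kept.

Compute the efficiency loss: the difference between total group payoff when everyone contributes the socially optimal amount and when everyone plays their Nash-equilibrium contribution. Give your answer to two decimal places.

Each contributed unit returns 1.3/11 = 0.1182 to its contributor — below 1 — so contributing 0 is dominant for every player. At the Nash equilibrium everyone keeps their 35, and the group total is 11 × 35 = 385.
Each contributed unit returns 1.300 to the group as a whole (0.1182 to each of 11 players), which exceeds 1, so the social optimum is full contribution: group total = 1.300 × 385 = 500.50.
Efficiency loss = 500.50 − 385 = 115.50.

115.50 dollars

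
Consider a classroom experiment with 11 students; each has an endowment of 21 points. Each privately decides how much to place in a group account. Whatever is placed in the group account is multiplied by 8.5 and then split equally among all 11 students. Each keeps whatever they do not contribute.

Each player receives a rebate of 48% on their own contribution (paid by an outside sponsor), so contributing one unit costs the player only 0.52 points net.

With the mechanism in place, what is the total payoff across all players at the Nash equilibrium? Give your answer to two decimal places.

2074.38 points

With the mechanism, a contributed unit returns (8.5/11) / 0.52 = 1.4860 per unit of net cost to the contributor — now above 1 — so contributing fully is weakly dominant for every player.
At the Nash equilibrium everyone contributes 21. Group total payoff = 11 × (21 × 0.48 + 8.5 × 21) = 2074.38.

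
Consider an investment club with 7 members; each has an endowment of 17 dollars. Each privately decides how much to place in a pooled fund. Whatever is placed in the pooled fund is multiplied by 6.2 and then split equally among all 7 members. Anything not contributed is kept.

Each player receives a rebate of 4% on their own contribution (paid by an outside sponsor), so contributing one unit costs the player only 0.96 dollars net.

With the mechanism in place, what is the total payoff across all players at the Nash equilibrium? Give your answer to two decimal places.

The effective private return is (6.2/7) / 0.96 = 0.9226, which is still under 1, so the mechanism doesn't change anyone's dominant strategy: zero contribution.
Everyone keeps their endowment and the group total is 7 × 17 = 119.

119.00 dollars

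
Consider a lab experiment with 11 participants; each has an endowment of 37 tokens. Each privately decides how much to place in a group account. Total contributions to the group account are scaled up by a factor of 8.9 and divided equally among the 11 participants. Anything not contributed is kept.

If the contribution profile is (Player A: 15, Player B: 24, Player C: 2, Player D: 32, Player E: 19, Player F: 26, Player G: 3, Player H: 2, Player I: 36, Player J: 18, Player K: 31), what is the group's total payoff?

Total contributed: 15 + 24 + 2 + 32 + 19 + 26 + 3 + 2 + 36 + 18 + 31 = 208; total kept: 11 × 37 − 208 = 199.
The group account pays out 8.9 × 208 = 1851.20 in aggregate.
Group total = 199 + 1851.20 = 2050.20.

2050.20 tokens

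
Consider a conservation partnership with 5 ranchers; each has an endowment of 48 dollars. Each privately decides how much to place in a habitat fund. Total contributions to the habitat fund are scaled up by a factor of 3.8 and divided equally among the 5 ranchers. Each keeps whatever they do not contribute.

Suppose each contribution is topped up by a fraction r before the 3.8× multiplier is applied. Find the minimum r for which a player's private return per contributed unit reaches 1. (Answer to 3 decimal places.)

With matching at rate r, one contributed unit becomes (1 + r) in the habitat fund and returns 3.8 × (1 + r) / 5 to the contributor.
Setting this equal to 1: 1 + r = 5/3.8 = 1.3158.
So the minimum matching rate is r = 1.3158 − 1 = 0.316.

0.316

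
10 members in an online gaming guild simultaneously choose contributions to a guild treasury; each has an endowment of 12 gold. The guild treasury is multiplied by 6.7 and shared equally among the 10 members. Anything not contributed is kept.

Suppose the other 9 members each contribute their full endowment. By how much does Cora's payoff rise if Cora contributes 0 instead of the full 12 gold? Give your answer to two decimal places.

3.96 gold

Switching from a contribution of 12 to 0 lets Cora keep an extra 12 gold, but lowers the guild treasury by 12, which costs Cora their own share of that drop: 6.7/10 × 12 = 8.04.
Net gain = 12 − 8.04 = 3.96. The private return per contributed unit (0.6700) is below 1, so free-riding is indeed the best response regardless of what the others do.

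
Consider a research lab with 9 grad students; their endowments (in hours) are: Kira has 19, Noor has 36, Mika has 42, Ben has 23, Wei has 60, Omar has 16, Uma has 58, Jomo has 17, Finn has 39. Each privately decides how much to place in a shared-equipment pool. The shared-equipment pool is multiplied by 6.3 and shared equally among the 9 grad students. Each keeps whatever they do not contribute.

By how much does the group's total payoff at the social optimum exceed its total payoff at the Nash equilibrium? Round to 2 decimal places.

1643.00 hours

The private return per contributed unit is 6.3/9 = 0.7000 < 1 for every player regardless of endowment, so the Nash equilibrium is zero contribution and the group total is Σ E_j = 19 + 36 + 42 + 23 + 60 + 16 + 58 + 17 + 39 = 310.
Each contributed unit returns 6.300 to the group, so the social optimum is full contribution by everyone: group total = 6.300 × 310 = 1953.00.
Efficiency loss = (6.300 − 1) × 310 = 1643.00.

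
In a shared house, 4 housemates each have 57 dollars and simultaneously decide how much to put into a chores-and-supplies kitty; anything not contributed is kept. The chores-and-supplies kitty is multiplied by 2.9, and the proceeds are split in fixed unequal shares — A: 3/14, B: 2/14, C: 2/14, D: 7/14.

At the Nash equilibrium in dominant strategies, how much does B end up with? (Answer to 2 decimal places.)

Each unit j contributes comes back to j as 2.9 × (j's share), so j prefers to contribute only if that share exceeds 1/2.9 = 0.3448; otherwise keeping the unit dominates.
D alone (share 7/14) is above the threshold, contributing 57; the remaining 3 contribute 0. Total contributed: 57.
B keeps 57 and receives 2.9 × 57 × 2/14 = 23.61 from the chores-and-supplies kitty, for a payoff of 80.61.

80.61 dollars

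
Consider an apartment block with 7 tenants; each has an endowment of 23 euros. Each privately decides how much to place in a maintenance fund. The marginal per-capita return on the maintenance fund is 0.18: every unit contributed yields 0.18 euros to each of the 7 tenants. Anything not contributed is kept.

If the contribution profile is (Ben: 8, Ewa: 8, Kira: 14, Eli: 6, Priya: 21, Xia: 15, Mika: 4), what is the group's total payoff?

180.76 euros

Total contributed: 8 + 8 + 14 + 6 + 21 + 15 + 4 = 76; total kept: 7 × 23 − 76 = 85.
The maintenance fund pays out 0.18 × 7 × 76 = 95.76 in aggregate.
Group total = 85 + 95.76 = 180.76.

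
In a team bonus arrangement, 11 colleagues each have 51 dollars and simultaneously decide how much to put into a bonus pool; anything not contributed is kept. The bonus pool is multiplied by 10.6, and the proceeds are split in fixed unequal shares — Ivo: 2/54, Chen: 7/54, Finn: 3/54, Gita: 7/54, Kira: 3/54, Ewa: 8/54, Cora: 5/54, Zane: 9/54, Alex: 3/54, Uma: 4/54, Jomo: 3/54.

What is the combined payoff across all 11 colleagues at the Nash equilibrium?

For player j, contributing a unit is worthwhile iff 10.6 × (j's share) ≥ 1, i.e. iff j's share is at least 0.0943.
Chen, Gita, Ewa and Zane clear that bar, contributing 51 each; the remaining 7 contribute 0. Total contributed: 204.
The bonus pool pays out 10.6 × 204 = 2162.40 in total (split across the unequal shares, but the aggregate is all that matters for the group sum).
The 7 free-riders keep 51 each, adding 357. Group total = 357 + 2162.40 = 2519.40.

2519.40 dollars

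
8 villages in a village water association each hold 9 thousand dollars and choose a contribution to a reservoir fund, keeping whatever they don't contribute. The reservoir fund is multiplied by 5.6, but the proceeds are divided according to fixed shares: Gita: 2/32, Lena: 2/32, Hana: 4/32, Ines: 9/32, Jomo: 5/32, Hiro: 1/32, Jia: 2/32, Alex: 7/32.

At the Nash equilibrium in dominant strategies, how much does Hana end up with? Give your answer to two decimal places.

Each unit j contributes comes back to j as 5.6 × (j's share), so j prefers to contribute only if that share exceeds 1/5.6 = 0.1786; otherwise keeping the unit dominates.
Ines and Alex clear that bar, contributing 9 each; the remaining 6 contribute 0. Total contributed: 18.
Hana keeps 9 and receives 5.6 × 18 × 4/32 = 12.60 from the reservoir fund, for a payoff of 21.60.

21.60 thousand dollars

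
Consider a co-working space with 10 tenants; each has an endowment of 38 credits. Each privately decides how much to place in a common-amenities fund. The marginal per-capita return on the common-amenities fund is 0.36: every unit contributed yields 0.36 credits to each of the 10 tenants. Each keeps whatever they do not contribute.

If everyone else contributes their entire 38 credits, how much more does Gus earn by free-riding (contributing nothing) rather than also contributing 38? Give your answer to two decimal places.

Switching from a contribution of 38 to 0 lets Gus keep an extra 38 credits, but lowers the common-amenities fund by 38, which costs Gus their own share of that drop: 0.36 × 38 = 13.68.
Net gain = 38 − 13.68 = 24.32. The private return per contributed unit (0.36) is below 1, so free-riding is indeed the best response regardless of what the others do.

24.32 credits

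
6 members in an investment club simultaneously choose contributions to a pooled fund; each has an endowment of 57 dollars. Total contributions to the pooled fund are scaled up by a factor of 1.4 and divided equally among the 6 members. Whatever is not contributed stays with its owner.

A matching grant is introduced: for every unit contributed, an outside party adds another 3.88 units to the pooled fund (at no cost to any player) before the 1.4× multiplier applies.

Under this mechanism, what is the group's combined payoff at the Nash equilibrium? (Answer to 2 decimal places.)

The effective private return per unit is now 1.4 × 4.88 / 6 = 1.1387 > 1, so every player's dominant strategy flips to full contribution.
At the Nash equilibrium everyone contributes 57. Group total payoff = 1.4 × 4.88 × 342 = 2336.54.

2336.54 dollars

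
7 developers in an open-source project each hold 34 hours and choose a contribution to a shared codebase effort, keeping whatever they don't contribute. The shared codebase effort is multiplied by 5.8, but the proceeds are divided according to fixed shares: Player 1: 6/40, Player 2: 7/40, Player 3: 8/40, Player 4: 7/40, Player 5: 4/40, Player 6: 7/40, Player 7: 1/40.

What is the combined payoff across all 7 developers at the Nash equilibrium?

890.80 hours

Each unit j contributes comes back to j as 5.8 × (j's share), so j prefers to contribute only if that share exceeds 1/5.8 = 0.1724; otherwise keeping the unit dominates.
The shares above 0.1724 belong to Player 2, Player 3, Player 4 and Player 6, contributing 34 each; the remaining 3 contribute 0. Total contributed: 136.
The shared codebase effort pays out 5.8 × 136 = 788.80 in total (split across the unequal shares, but the aggregate is all that matters for the group sum).
The 3 free-riders keep 34 each, adding 102. Group total = 102 + 788.80 = 890.80.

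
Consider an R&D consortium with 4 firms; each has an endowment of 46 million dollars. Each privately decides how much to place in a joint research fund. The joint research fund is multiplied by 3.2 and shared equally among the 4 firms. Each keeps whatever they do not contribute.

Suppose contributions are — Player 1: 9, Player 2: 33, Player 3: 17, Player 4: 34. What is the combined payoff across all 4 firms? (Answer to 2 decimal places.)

388.60 million dollars

Total contributed: 9 + 33 + 17 + 34 = 93; total kept: 4 × 46 − 93 = 91.
The joint research fund pays out 3.2 × 93 = 297.60 in aggregate.
Group total = 91 + 297.60 = 388.60.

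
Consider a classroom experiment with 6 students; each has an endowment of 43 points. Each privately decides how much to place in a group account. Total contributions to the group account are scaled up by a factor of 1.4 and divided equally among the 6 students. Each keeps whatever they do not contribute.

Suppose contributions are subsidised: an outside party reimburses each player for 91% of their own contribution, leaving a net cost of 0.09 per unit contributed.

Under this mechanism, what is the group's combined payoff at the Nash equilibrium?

595.98 points

Under the mechanism each unit contributed yields (1.4/6) / 0.09 = 2.5926 back to its contributor per unit of net cost, which exceeds 1, making full contribution the dominant choice for everyone.
So the Nash equilibrium is full contribution by all 6; the group earns 6 × (43 × 0.91 + 1.4 × 43) = 595.98.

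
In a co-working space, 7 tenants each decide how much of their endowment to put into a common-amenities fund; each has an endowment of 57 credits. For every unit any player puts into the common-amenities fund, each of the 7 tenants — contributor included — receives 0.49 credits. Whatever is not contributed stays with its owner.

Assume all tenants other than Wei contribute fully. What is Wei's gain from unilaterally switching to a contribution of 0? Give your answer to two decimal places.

Switching from a contribution of 57 to 0 lets Wei keep an extra 57 credits, but lowers the common-amenities fund by 57, which costs Wei their own share of that drop: 0.49 × 57 = 27.93.
Net gain = 57 − 27.93 = 29.07. The private return per contributed unit (0.49) is below 1, so free-riding is indeed the best response regardless of what the others do.

29.07 credits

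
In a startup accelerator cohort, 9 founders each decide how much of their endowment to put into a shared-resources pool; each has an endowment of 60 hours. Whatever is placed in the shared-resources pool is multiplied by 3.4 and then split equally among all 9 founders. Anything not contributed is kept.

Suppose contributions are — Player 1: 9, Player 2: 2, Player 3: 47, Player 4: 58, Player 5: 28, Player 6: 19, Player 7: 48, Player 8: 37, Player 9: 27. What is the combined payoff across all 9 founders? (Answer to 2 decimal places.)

Total contributed: 9 + 2 + 47 + 58 + 28 + 19 + 48 + 37 + 27 = 275; total kept: 9 × 60 − 275 = 265.
The shared-resources pool pays out 3.4 × 275 = 935.00 in aggregate.
Group total = 265 + 935.00 = 1200.00.

1200.00 hours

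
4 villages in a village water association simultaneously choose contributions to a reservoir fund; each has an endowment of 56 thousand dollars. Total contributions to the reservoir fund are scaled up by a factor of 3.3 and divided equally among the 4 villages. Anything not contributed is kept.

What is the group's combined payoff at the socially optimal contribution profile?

739.20 thousand dollars

Each contributed unit returns 3.300 to the group as a whole (0.8250 to each of 4 players), which exceeds 1, so the social optimum is full contribution: group total = 3.300 × 224 = 739.20.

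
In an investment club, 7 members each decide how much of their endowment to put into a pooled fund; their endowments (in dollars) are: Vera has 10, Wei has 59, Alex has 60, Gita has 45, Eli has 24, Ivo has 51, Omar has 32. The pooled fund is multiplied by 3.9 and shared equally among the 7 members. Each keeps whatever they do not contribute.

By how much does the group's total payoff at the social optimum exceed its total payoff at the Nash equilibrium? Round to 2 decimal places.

814.90 dollars

The private return per contributed unit is 3.9/7 = 0.5571 < 1 for every player regardless of endowment, so the Nash equilibrium is zero contribution and the group total is Σ E_j = 10 + 59 + 60 + 45 + 24 + 51 + 32 = 281.
Each contributed unit returns 3.900 to the group, so the social optimum is full contribution by everyone: group total = 3.900 × 281 = 1095.90.
Efficiency loss = (3.900 − 1) × 281 = 814.90.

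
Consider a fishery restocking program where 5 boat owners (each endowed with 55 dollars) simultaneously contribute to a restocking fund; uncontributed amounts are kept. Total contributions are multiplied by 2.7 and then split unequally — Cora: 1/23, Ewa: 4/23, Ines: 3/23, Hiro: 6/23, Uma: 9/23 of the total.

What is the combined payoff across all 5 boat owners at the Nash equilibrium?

368.50 dollars

A player with share s gets back 2.7·s per unit contributed, so full contribution is dominant for anyone with s > 1/2.7 = 0.3704 and zero contribution is dominant for anyone below.
Only Uma (9/23) clears that bar, contributing 55; the remaining 4 contribute 0. Total contributed: 55.
The restocking fund pays out 2.7 × 55 = 148.50 in total (split across the unequal shares, but the aggregate is all that matters for the group sum).
The 4 free-riders keep 55 each, adding 220. Group total = 220 + 148.50 = 368.50.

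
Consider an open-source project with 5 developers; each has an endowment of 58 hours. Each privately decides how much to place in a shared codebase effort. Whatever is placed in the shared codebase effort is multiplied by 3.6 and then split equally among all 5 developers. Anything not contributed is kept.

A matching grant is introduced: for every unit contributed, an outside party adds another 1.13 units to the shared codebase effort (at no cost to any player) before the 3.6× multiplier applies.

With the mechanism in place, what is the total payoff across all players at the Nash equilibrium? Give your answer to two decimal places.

2223.72 hours

The effective private return per unit is now 3.6 × 2.13 / 5 = 1.5336 > 1, so every player's dominant strategy flips to full contribution.
At the Nash equilibrium everyone contributes 58. Group total payoff = 3.6 × 2.13 × 290 = 2223.72.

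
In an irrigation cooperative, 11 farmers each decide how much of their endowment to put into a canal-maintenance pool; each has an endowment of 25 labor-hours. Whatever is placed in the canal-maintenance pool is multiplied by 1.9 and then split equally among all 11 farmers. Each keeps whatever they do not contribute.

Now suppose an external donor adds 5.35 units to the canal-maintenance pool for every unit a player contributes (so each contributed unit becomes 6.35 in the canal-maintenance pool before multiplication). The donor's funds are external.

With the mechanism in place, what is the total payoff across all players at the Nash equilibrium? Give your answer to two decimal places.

3317.88 labor-hours

The effective private return per unit is now 1.9 × 6.35 / 11 = 1.0968 > 1, so every player's dominant strategy flips to full contribution.
So the Nash equilibrium is full contribution by all 11; the group earns 1.9 × 6.35 × 275 = 3317.88.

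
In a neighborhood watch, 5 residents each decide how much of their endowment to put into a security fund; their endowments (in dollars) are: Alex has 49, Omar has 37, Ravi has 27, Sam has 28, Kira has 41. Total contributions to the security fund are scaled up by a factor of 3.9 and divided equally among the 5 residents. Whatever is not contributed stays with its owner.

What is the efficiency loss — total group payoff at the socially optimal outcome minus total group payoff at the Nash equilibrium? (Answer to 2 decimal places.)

The private return per contributed unit is 3.9/5 = 0.7800 < 1 for every player regardless of endowment, so the Nash equilibrium is zero contribution and the group total is Σ E_j = 49 + 37 + 27 + 28 + 41 = 182.
Each contributed unit returns 3.900 to the group, so the social optimum is full contribution by everyone: group total = 3.900 × 182 = 709.80.
Efficiency loss = (3.900 − 1) × 182 = 527.80.

527.80 dollars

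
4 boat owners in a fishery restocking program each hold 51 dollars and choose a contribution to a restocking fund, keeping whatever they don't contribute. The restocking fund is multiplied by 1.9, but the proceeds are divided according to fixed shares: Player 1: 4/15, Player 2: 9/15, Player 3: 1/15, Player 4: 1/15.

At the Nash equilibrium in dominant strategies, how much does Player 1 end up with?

A player with share s gets back 1.9·s per unit contributed, so full contribution is dominant for anyone with s > 1/1.9 = 0.5263 and zero contribution is dominant for anyone below.
Only Player 2 (9/15) clears that bar, contributing 51; the remaining 3 contribute 0. Total contributed: 51.
Player 1 keeps 51 and receives 1.9 × 51 × 4/15 = 25.84 from the restocking fund, for a payoff of 76.84.

76.84 dollars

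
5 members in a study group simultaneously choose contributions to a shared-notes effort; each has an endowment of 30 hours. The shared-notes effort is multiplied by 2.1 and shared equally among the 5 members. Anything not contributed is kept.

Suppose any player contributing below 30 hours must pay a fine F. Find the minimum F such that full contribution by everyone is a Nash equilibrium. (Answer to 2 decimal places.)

Given the others contribute fully, the best deviation is to contribute 0 (any partial contribution still incurs the fine and gives up units whose private return 0.4200 is below 1).
Deviating from 30 to 0 saves 30 hours but forfeits the deviator's share of the drop in the shared-notes effort: 2.1/5 × 30 = 12.60.
So the deviation gain is 30 − 12.60 = 17.40, and the fine must be at least 17.40 hours to wipe it out.

17.40 hours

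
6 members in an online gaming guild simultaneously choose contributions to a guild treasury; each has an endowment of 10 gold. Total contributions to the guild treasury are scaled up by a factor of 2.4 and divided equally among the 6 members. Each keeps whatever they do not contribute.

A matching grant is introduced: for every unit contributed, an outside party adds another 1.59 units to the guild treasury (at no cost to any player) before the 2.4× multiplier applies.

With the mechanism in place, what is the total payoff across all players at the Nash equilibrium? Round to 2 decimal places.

372.96 gold

Under the mechanism each unit contributed yields 2.4 × 2.59 / 6 = 1.0360 back to its contributor per unit of net cost, which exceeds 1, making full contribution the dominant choice for everyone.
So the Nash equilibrium is full contribution by all 6; the group earns 2.4 × 2.59 × 60 = 372.96.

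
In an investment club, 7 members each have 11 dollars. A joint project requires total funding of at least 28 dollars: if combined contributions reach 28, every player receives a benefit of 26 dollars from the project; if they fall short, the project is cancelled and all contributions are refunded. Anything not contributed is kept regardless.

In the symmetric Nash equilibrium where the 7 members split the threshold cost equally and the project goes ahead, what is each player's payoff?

33 dollars

Equal share of the threshold: 28/7 = 4.
At this profile no one gains by cutting their contribution: any cut drops the total below 28, the project is cancelled, contributions are refunded, and the deviator ends with 11, which is less than 11 − 4 + 26 = 33. Contributing more than 4 just wastes the excess. So contributing exactly 4 is a best response.
Each player's payoff: 11 − 4 + 26 = 33.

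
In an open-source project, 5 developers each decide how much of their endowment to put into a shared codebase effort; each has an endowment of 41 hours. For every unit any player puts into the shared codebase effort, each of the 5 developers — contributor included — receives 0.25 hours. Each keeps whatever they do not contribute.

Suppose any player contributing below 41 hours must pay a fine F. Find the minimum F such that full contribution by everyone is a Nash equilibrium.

Given the others contribute fully, the best deviation is to contribute 0 (any partial contribution still incurs the fine and gives up units whose private return 0.25 is below 1).
Deviating from 41 to 0 saves 41 hours but forfeits the deviator's share of the drop in the shared codebase effort: 0.25 × 41 = 10.25.
So the deviation gain is 41 − 10.25 = 30.75, and the fine must be at least 30.75 hours to wipe it out.

30.75 hours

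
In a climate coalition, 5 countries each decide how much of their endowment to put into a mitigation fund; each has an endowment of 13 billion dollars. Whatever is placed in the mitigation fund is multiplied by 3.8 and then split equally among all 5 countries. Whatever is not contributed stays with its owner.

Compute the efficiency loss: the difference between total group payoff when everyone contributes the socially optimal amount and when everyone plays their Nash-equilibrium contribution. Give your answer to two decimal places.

Each contributed unit returns 3.8/5 = 0.7600 to its contributor — below 1 — so contributing 0 is dominant for every player. At the Nash equilibrium everyone keeps their 13, and the group total is 5 × 13 = 65.
Each contributed unit returns 3.800 to the group as a whole (0.7600 to each of 5 players), which exceeds 1, so the social optimum is full contribution: group total = 3.800 × 65 = 247.00.
Efficiency loss = 247.00 − 65 = 182.00.

182.00 billion dollars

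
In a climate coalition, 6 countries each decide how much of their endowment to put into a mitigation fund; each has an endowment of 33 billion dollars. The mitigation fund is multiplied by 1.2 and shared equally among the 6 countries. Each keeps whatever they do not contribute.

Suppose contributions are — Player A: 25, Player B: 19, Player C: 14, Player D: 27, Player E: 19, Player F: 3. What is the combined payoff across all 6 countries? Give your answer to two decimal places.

Total contributed: 25 + 19 + 14 + 27 + 19 + 3 = 107; total kept: 6 × 33 − 107 = 91.
The mitigation fund pays out 1.2 × 107 = 128.40 in aggregate.
Group total = 91 + 128.40 = 219.40.

219.40 billion dollars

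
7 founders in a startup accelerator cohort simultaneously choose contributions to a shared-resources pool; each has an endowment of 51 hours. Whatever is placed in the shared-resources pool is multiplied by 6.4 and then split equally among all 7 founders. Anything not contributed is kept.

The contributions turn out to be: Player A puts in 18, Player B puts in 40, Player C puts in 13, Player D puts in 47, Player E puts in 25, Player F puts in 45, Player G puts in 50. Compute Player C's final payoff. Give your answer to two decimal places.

255.60 hours

Total contributed: 18 + 40 + 13 + 47 + 25 + 45 + 50 = 238.
Each receives 6.4 × 238 / 7 = 217.60 from the shared-resources pool.
Player C keeps 51 − 13 = 38, so Player C's payoff is 38 + 217.60 = 255.60.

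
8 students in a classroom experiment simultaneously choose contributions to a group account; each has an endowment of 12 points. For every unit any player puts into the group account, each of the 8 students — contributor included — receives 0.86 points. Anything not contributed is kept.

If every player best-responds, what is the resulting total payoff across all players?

The private return per contributed unit is 0.86 < 1, so contributing 0 is dominant for every player. At the Nash equilibrium everyone keeps their 12, and the group total is 8 × 12 = 96.

96.00 points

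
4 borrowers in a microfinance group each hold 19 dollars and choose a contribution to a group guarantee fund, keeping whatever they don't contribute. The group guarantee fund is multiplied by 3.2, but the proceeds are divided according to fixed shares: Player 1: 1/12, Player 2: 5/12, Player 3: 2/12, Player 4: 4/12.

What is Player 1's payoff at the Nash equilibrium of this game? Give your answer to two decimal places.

29.13 dollars

For player j, contributing a unit is worthwhile iff 3.2 × (j's share) ≥ 1, i.e. iff j's share is at least 0.3125.
The shares above 0.3125 belong to Player 2 and Player 4, contributing 19 each; the remaining 2 contribute 0. Total contributed: 38.
Player 1 keeps 19 and receives 3.2 × 38 × 1/12 = 10.13 from the group guarantee fund, for a payoff of 29.13.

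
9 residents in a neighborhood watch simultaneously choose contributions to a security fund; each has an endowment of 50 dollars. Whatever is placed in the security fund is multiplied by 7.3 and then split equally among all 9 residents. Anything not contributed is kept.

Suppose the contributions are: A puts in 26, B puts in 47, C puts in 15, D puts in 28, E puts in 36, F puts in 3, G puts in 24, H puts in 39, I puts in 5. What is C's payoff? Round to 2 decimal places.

Total contributed: 26 + 47 + 15 + 28 + 36 + 3 + 24 + 39 + 5 = 223.
Each receives 7.3 × 223 / 9 = 180.88 from the security fund.
C keeps 50 − 15 = 35, so C's payoff is 35 + 180.88 = 215.88.

215.88 dollars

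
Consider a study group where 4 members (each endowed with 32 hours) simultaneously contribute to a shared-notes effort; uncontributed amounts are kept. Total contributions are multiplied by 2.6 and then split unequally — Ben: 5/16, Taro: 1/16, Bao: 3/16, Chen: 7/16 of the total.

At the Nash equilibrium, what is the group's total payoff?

179.20 hours

Player j's private return per contributed unit is 2.6 × (j's share). Contributing is weakly dominant for j when that share is at least 1/2.6 = 0.3846, and contributing 0 is dominant otherwise.
Only Chen (7/16) clears that bar, contributing 32; the remaining 3 contribute 0. Total contributed: 32.
The shared-notes effort pays out 2.6 × 32 = 83.20 in total (split across the unequal shares, but the aggregate is all that matters for the group sum).
The 3 free-riders keep 32 each, adding 96. Group total = 96 + 83.20 = 179.20.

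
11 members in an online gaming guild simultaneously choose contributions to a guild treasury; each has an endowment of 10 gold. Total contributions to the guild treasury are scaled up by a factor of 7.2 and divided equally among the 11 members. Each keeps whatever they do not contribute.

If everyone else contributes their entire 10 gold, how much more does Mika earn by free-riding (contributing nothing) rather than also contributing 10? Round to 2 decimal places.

3.45 gold

Switching from a contribution of 10 to 0 lets Mika keep an extra 10 gold, but lowers the guild treasury by 10, which costs Mika their own share of that drop: 7.2/11 × 10 = 6.55.
Net gain = 10 − 6.55 = 3.45. The private return per contributed unit (0.6545) is below 1, so free-riding is indeed the best response regardless of what the others do.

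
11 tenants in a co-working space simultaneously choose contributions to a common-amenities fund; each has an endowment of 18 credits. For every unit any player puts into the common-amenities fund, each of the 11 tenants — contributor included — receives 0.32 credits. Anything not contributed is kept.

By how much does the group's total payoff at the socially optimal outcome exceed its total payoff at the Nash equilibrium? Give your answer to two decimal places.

The private return per contributed unit is 0.32 < 1, so contributing 0 is dominant for every player. At the Nash equilibrium everyone keeps their 18, and the group total is 11 × 18 = 198.
Each contributed unit returns 3.520 to the group as a whole (0.32 to each of 11 players), which exceeds 1, so the social optimum is full contribution: group total = 3.520 × 198 = 696.96.
Efficiency loss = 696.96 − 198 = 498.96.

498.96 credits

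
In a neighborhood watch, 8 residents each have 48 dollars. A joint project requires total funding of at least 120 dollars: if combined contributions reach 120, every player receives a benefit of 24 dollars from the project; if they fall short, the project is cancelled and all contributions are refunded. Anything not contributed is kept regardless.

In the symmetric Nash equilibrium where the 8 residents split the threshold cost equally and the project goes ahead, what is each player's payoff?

57 dollars

Equal share of the threshold: 120/8 = 15.
At this profile no one gains by cutting their contribution: any cut drops the total below 120, the project is cancelled, contributions are refunded, and the deviator ends with 48, which is less than 48 − 15 + 24 = 57. Contributing more than 15 just wastes the excess. So contributing exactly 15 is a best response.
Each player's payoff: 48 − 15 + 24 = 57.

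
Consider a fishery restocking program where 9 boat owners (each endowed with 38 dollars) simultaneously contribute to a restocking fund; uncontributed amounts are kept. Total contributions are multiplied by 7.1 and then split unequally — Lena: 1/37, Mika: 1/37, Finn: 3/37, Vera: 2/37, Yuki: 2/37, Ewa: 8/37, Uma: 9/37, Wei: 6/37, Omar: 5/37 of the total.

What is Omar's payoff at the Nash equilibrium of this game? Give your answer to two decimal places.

147.38 dollars

For player j, contributing a unit is worthwhile iff 7.1 × (j's share) ≥ 1, i.e. iff j's share is at least 0.1408.
Ewa, Uma and Wei clear that bar, contributing 38 each; the remaining 6 contribute 0. Total contributed: 114.
Omar keeps 38 and receives 7.1 × 114 × 5/37 = 109.38 from the restocking fund, for a payoff of 147.38.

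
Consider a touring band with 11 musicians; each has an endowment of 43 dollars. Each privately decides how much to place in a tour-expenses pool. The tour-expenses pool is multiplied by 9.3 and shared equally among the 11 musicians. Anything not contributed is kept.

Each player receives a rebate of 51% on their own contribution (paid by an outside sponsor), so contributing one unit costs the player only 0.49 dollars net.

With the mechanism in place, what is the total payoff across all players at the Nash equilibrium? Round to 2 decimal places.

4640.13 dollars

Under the mechanism each unit contributed yields (9.3/11) / 0.49 = 1.7254 back to its contributor per unit of net cost, which exceeds 1, making full contribution the dominant choice for everyone.
At the Nash equilibrium everyone contributes 43. Group total payoff = 11 × (43 × 0.51 + 9.3 × 43) = 4640.13.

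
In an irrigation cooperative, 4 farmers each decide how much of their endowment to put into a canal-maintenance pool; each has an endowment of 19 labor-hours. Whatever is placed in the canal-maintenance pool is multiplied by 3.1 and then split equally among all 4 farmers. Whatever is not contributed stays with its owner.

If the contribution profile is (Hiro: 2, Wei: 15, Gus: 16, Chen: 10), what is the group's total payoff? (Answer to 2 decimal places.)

Total contributed: 2 + 15 + 16 + 10 = 43; total kept: 4 × 19 − 43 = 33.
The canal-maintenance pool pays out 3.1 × 43 = 133.30 in aggregate.
Group total = 33 + 133.30 = 166.30.

166.30 labor-hours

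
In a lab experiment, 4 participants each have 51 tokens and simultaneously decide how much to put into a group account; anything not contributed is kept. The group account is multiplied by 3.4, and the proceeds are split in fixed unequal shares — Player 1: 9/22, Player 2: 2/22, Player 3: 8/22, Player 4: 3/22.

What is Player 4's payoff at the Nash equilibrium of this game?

A player with share s gets back 3.4·s per unit contributed, so full contribution is dominant for anyone with s > 1/3.4 = 0.2941 and zero contribution is dominant for anyone below.
Player 1 and Player 3 are above the threshold, contributing 51 each; the remaining 2 contribute 0. Total contributed: 102.
Player 4 keeps 51 and receives 3.4 × 102 × 3/22 = 47.29 from the group account, for a payoff of 98.29.

98.29 tokens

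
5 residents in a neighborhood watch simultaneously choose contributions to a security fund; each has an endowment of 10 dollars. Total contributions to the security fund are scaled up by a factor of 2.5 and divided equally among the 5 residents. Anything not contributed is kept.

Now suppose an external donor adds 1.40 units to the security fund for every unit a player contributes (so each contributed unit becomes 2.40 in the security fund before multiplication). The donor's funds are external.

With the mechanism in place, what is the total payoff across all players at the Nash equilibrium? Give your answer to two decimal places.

300.00 dollars

Under the mechanism each unit contributed yields 2.5 × 2.40 / 5 = 1.2000 back to its contributor per unit of net cost, which exceeds 1, making full contribution the dominant choice for everyone.
At the Nash equilibrium everyone contributes 10. Group total payoff = 2.5 × 2.40 × 50 = 300.00.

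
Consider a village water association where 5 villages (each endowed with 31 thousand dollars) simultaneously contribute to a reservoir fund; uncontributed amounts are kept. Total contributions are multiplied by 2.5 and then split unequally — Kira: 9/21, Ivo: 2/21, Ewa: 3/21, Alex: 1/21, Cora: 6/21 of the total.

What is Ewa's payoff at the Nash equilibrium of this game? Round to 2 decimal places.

Player j's private return per contributed unit is 2.5 × (j's share). Contributing is weakly dominant for j when that share is at least 1/2.5 = 0.4000, and contributing 0 is dominant otherwise.
The only share above 0.4000 is Kira's 9/21, contributing 31; the remaining 4 contribute 0. Total contributed: 31.
Ewa keeps 31 and receives 2.5 × 31 × 3/21 = 11.07 from the reservoir fund, for a payoff of 42.07.

42.07 thousand dollars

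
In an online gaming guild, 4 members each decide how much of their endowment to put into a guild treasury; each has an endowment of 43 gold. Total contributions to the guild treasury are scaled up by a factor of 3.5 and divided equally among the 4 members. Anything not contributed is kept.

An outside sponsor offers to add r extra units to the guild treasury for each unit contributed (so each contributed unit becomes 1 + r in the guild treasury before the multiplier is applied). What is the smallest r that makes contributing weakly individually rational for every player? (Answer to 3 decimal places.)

With matching at rate r, one contributed unit becomes (1 + r) in the guild treasury and returns 3.5 × (1 + r) / 4 to the contributor.
Setting this equal to 1: 1 + r = 4/3.5 = 1.1429.
So the minimum matching rate is r = 1.1429 − 1 = 0.143.

0.143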